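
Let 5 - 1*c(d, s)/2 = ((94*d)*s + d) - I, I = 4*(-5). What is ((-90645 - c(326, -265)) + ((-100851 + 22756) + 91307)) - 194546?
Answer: -16512617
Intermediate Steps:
I = -20
c(d, s) = -30 - 2*d - 188*d*s (c(d, s) = 10 - 2*(((94*d)*s + d) - 1*(-20)) = 10 - 2*((94*d*s + d) + 20) = 10 - 2*((d + 94*d*s) + 20) = 10 - 2*(20 + d + 94*d*s) = 10 + (-40 - 2*d - 188*d*s) = -30 - 2*d - 188*d*s)
((-90645 - c(326, -265)) + ((-100851 + 22756) + 91307)) - 194546 = ((-90645 - (-30 - 2*326 - 188*326*(-265))) + ((-100851 + 22756) + 91307)) - 194546 = ((-90645 - (-30 - 652 + 16241320)) + (-78095 + 91307)) - 194546 = ((-90645 - 1*16240638) + 13212) - 194546 = ((-90645 - 16240638) + 13212) - 194546 = (-16331283 + 13212) - 194546 = -16318071 - 194546 = -16512617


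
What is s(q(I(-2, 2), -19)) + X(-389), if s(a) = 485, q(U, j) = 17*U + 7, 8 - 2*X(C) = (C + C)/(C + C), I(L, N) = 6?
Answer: 977/2 ≈ 488.50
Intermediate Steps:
X(C) = 7/2 (X(C) = 4 - (C + C)/(2*(C + C)) = 4 - 2*C/(2*(2*C)) = 4 - 2*C*1/(2*C)/2 = 4 - ½*1 = 4 - ½ = 7/2)
q(U, j) = 7 + 17*U
s(q(I(-2, 2), -19)) + X(-389) = 485 + 7/2 = 977/2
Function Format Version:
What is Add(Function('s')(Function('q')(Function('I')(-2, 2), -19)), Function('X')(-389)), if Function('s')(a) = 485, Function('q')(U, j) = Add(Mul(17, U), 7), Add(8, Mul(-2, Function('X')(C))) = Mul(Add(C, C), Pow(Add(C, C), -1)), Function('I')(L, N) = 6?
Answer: Rational(977, 2) ≈ 488.50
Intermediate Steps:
Function('X')(C) = Rational(7, 2) (Function('X')(C) = Add(4, Mul(Rational(-1, 2), Mul(Add(C, C), Pow(Add(C, C), -1)))) = Add(4, Mul(Rational(-1, 2), Mul(Mul(2, C), Pow(Mul(2, C), -1)))) = Add(4, Mul(Rational(-1, 2), Mul(Mul(2, C), Mul(Rational(1, 2), Pow(C, -1))))) = Add(4, Mul(Rational(-1, 2), 1)) = Add(4, Rational(-1, 2)) = Rational(7, 2))
Function('q')(U, j) = Add(7, Mul(17, U))
Add(Function('s')(Function('q')(Function('I')(-2, 2), -19)), Function('X')(-389)) = Add(485, Rational(7, 2)) = Rational(977, 2)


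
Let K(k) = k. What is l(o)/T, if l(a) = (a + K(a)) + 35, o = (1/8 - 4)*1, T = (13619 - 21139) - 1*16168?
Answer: -109/94752 ≈ -0.0011504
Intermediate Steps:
T = -23688 (T = -7520 - 16168 = -23688)
o = -31/8 (o = (⅛ - 4)*1 = -31/8*1 = -31/8 ≈ -3.8750)
l(a) = 35 + 2*a (l(a) = (a + a) + 35 = 2*a + 35 = 35 + 2*a)
l(o)/T = (35 + 2*(-31/8))/(-23688) = (35 - 31/4)*(-1/23688) = (109/4)*(-1/23688) = -109/94752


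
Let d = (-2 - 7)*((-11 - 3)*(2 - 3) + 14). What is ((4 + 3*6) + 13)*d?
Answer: -8820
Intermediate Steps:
d = -252 (d = -9*(-14*(-1) + 14) = -9*(14 + 14) = -9*28 = -252)
((4 + 3*6) + 13)*d = ((4 + 3*6) + 13)*(-252) = ((4 + 18) + 13)*(-252) = (22 + 13)*(-252) = 35*(-252) = -8820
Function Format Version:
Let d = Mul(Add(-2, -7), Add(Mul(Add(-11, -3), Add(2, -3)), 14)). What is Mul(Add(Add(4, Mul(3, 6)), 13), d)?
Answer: -8820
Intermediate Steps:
d = -252 (d = Mul(-9, Add(Mul(-14, -1), 14)) = Mul(-9, Add(14, 14)) = Mul(-9, 28) = -252)
Mul(Add(Add(4, Mul(3, 6)), 13), d) = Mul(Add(Add(4, Mul(3, 6)), 13), -252) = Mul(Add(Add(4, 18), 13), -252) = Mul(Add(22, 13), -252) = Mul(35, -252) = -8820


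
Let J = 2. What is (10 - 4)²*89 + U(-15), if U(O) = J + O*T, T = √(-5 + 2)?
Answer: 3206 - 15*I*√3 ≈ 3206.0 - 25.981*I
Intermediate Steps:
T = I*√3 (T = √(-3) = I*√3 ≈ 1.732*I)
U(O) = 2 + I*O*√3 (U(O) = 2 + O*(I*√3) = 2 + I*O*√3)
(10 - 4)²*89 + U(-15) = (10 - 4)²*89 + (2 + I*(-15)*√3) = 6²*89 + (2 - 15*I*√3) = 36*89 + (2 - 15*I*√3) = 3204 + (2 - 15*I*√3) = 3206 - 15*I*√3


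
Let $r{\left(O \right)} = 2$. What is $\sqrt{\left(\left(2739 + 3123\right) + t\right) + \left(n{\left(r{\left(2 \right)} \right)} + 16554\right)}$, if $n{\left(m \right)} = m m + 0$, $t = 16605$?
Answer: $5 \sqrt{1561} \approx 197.55$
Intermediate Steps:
$n{\left(m \right)} = m^{2}$ ($n{\left(m \right)} = m^{2} + 0 = m^{2}$)
$\sqrt{\left(\left(2739 + 3123\right) + t\right) + \left(n{\left(r{\left(2 \right)} \right)} + 16554\right)} = \sqrt{\left(\left(2739 + 3123\right) + 16605\right) + \left(2^{2} + 16554\right)} = \sqrt{\left(5862 + 16605\right) + \left(4 + 16554\right)} = \sqrt{22467 + 16558} = \sqrt{39025} = 5 \sqrt{1561}$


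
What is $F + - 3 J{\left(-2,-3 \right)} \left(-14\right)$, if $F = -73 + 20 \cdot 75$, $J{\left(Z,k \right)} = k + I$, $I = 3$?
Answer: $1427$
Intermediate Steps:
$J{\left(Z,k \right)} = 3 + k$ ($J{\left(Z,k \right)} = k + 3 = 3 + k$)
$F = 1427$ ($F = -73 + 1500 = 1427$)
$F + - 3 J{\left(-2,-3 \right)} \left(-14\right) = 1427 + - 3 \left(3 - 3\right) \left(-14\right) = 1427 + \left(-3\right) 0 \left(-14\right) = 1427 + 0 \left(-14\right) = 1427 + 0 = 1427$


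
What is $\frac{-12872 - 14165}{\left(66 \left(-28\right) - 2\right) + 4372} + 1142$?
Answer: $\frac{2853087}{2522} \approx 1131.3$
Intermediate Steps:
$\frac{-12872 - 14165}{\left(66 \left(-28\right) - 2\right) + 4372} + 1142 = - \frac{27037}{\left(-1848 - 2\right) + 4372} + 1142 = - \frac{27037}{-1850 + 4372} + 1142 = - \frac{27037}{2522} + 1142 = \frac{2853087}{2522}$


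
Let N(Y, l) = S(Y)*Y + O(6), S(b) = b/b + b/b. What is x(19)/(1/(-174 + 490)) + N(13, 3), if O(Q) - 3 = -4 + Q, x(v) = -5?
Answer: -1549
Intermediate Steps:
O(Q) = -1 + Q (O(Q) = 3 + (-4 + Q) = -1 + Q)
S(b) = 2 (S(b) = 1 + 1 = 2)
N(Y, l) = 5 + 2*Y (N(Y, l) = 2*Y + (-1 + 6) = 2*Y + 5 = 5 + 2*Y)
x(19)/(1/(-174 + 490)) + N(13, 3) = -5/(1/(-174 + 490)) + (5 + 2*13) = -5/(1/316) + (5 + 26) = -5/1/316 + 31 = -5*316 + 31 = -1580 + 31 = -1549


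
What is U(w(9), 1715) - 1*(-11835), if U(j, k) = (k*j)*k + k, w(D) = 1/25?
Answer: 131199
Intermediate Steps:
w(D) = 1/25
U(j, k) = k + j*k**2 (U(j, k) = (j*k)*k + k = j*k**2 + k = k + j*k**2)
U(w(9), 1715) - 1*(-11835) = 1715*(1 + (1/25)*1715) - 1*(-11835) = 1715*(1 + 343/5) + 11835 = 1715*(348/5) + 11835 = 119364 + 11835 = 131199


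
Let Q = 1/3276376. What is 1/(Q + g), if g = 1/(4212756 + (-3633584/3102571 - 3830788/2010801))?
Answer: 827974967331282055673536/449250727396077685 ≈ 1.8430e+6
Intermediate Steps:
Q = 1/3276376 ≈ 3.0522e-7
g = 479896374567/2021684855050292288 (g = 1/(4212756 + (-3633584*1/3102571 - 3830788*1/2010801)) = 1/(4212756 + (-3633584/3102571 - 294676/154677)) = 1/(4212756 - 1476285084364/479896374567) = 1/(2021684855050292288/479896374567) = 479896374567/2021684855050292288 ≈ 2.3737e-7)
1/(Q + g) = 1/(1/3276376 + 479896374567/2021684855050292288) = 1/(449250727396077685/827974967331282055673536) = 827974967331282055673536/449250727396077685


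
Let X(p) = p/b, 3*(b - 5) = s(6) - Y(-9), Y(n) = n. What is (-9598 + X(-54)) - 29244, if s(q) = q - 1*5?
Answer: -971212/25 ≈ -38849.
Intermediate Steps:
s(q) = -5 + q (s(q) = q - 5 = -5 + q)
b = 25/3 (b = 5 + ((-5 + 6) - 1*(-9))/3 = 5 + (1 + 9)/3 = 5 + (⅓)*10 = 5 + 10/3 = 25/3 ≈ 8.3333)
X(p) = 3*p/25 (X(p) = p/(25/3) = p*(3/25) = 3*p/25)
(-9598 + X(-54)) - 29244 = (-9598 + (3/25)*(-54)) - 29244 = (-9598 - 162/25) - 29244 = -240112/25 - 29244 = -971212/25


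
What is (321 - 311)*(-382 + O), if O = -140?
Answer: -5220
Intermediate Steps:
(321 - 311)*(-382 + O) = (321 - 311)*(-382 - 140) = 10*(-522) = -5220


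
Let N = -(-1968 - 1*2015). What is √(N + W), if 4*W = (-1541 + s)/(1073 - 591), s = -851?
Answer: 2*√57816141/241 ≈ 63.101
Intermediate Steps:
N = 3983 (N = -(-1968 - 2015) = -1*(-3983) = 3983)
W = -299/241 (W = ((-1541 - 851)/(1073 - 591))/4 = (-2392/482)/4 = (-2392*1/482)/4 = (¼)*(-1196/241) = -299/241 ≈ -1.2407)
√(N + W) = √(3983 - 299/241) = √(959604/241) = 2*√57816141/241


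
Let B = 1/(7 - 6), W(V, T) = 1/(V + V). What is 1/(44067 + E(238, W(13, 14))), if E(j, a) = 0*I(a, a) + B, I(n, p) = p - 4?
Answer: 1/44068 ≈ 2.2692e-5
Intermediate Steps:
W(V, T) = 1/(2*V)
I(n, p) = -4 + p
B = 1 (B = 1/1 = 1)
E(j, a) = 1 (E(j, a) = 0*(-4 + a) + 1 = 0 + 1 = 1)
1/(44067 + E(238, W(13, 14))) = 1/(44067 + 1) = 1/44068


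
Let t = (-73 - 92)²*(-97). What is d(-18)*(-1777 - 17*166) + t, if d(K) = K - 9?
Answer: -2516652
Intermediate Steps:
d(K) = -9 + K
t = -2640825 (t = (-165)²*(-97) = 27225*(-97) = -2640825)
d(-18)*(-1777 - 17*166) + t = (-9 - 18)*(-1777 - 17*166) - 2640825 = -27*(-1777 - 2822) - 2640825 = -27*(-4599) - 2640825 = 124173 - 2640825 = -2516652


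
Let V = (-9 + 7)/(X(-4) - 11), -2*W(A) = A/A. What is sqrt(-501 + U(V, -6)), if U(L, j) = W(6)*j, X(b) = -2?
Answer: I*sqrt(498) ≈ 22.316*I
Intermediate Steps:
W(A) = -1/2 (W(A) = -A/(2*A) = -1/2*1 = -1/2)
V = 2/13 (V = (-9 + 7)/(-2 - 11) = -2/(-13) = -2*(-1/13) = 2/13 ≈ 0.15385)
U(L, j) = -j/2
sqrt(-501 + U(V, -6)) = sqrt(-501 - 1/2*(-6)) = sqrt(-501 + 3) = sqrt(-498) = I*sqrt(498)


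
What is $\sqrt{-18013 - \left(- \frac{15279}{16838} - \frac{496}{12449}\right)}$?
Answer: $\frac{i \sqrt{791431176624176873594}}{209616262} \approx 134.21 i$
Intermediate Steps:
$\sqrt{-18013 - \left(- \frac{15279}{16838} - \frac{496}{12449}\right)} = \sqrt{-18013 - - \frac{198559919}{209616262}} = \sqrt{-18013 + \left(\frac{496}{12449} + \frac{15279}{16838}\right)} = \sqrt{-18013 + \frac{198559919}{209616262}} = \sqrt{- \frac{3775619167487}{209616262}} = \frac{i \sqrt{791431176624176873594}}{209616262}$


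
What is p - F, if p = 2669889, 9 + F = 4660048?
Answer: -1990150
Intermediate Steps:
F = 4660039 (F = -9 + 4660048 = 4660039)
p - F = 2669889 - 1*4660039 = 2669889 - 4660039 = -1990150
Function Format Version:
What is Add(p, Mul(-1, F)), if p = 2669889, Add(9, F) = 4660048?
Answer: -1990150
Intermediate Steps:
F = 4660039 (F = Add(-9, 4660048) = 4660039)
Add(p, Mul(-1, F)) = Add(2669889, Mul(-1, 4660039)) = Add(2669889, -4660039) = -1990150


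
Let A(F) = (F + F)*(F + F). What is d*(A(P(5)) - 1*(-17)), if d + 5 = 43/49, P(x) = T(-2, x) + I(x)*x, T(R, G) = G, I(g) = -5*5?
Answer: -1662662/7 ≈ -2.3752e+5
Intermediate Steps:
I(g) = -25
P(x) = -24*x (P(x) = x - 25*x = -24*x)
A(F) = 4*F² (A(F) = (2*F)*(2*F) = 4*F²)
d = -202/49 (d = -5 + 43/49 = -202/49 ≈ -4.1225)
d*(A(P(5)) - 1*(-17)) = -202*(4*(-24*5)² - 1*(-17))/49 = -202*(4*(-120)² + 17)/49 = -202*(4*14400 + 17)/49 = -202*(57600 + 17)/49 = -202/49*57617 = -1662662/7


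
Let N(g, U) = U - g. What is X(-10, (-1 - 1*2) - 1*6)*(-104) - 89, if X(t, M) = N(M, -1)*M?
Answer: 7399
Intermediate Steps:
X(t, M) = M*(-1 - M) (X(t, M) = (-1 - M)*M = M*(-1 - M))
X(-10, (-1 - 1*2) - 1*6)*(-104) - 89 = -((-1 - 1*2) - 1*6)*(1 + ((-1 - 1*2) - 1*6))*(-104) - 89 = -((-1 - 2) - 6)*(1 + ((-1 - 2) - 6))*(-104) - 89 = -(-3 - 6)*(1 + (-3 - 6))*(-104) - 89 = -1*(-9)*(1 - 9)*(-104) - 89 = -1*(-9)*(-8)*(-104) - 89 = -72*(-104) - 89 = 7488 - 89 = 7399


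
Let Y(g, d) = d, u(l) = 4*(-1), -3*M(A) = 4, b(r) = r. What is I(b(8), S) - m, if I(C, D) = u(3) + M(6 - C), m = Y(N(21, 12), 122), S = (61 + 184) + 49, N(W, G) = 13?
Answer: -382/3 ≈ -127.33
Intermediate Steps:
M(A) = -4/3 (M(A) = -1/3*4 = -4/3)
u(l) = -4
S = 294 (S = 245 + 49 = 294)
m = 122
I(C, D) = -16/3 (I(C, D) = -4 - 4/3 = -16/3)
I(b(8), S) - m = -16/3 - 1*122 = -16/3 - 122 = -382/3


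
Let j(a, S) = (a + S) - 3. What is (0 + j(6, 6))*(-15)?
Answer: -135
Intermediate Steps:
j(a, S) = -3 + S + a (j(a, S) = (S + a) - 3 = -3 + S + a)
(0 + j(6, 6))*(-15) = (0 + (-3 + 6 + 6))*(-15) = (0 + 9)*(-15) = 9*(-15) = -135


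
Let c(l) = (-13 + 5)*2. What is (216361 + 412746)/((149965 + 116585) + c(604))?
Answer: 629107/266534 ≈ 2.3603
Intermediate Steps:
c(l) = -16 (c(l) = -8*2 = -16)
(216361 + 412746)/((149965 + 116585) + c(604)) = (216361 + 412746)/((149965 + 116585) - 16) = 629107/(266550 - 16) = 629107/266534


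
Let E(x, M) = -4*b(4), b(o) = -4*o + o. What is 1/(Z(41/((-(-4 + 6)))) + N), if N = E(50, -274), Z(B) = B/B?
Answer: 1/49 ≈ 0.020408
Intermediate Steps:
b(o) = -3*o
Z(B) = 1
E(x, M) = 48 (E(x, M) = -(-12)*4 = -4*(-12) = 48)
N = 48
1/(Z(41/((-(-4 + 6)))) + N) = 1/(1 + 48) = 1/49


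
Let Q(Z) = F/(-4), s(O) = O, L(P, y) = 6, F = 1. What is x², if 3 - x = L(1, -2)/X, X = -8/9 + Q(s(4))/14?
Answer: 19316025/208849 ≈ 92.488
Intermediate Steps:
Q(Z) = -¼ (Q(Z) = 1/(-4) = 1*(-¼) = -¼)
X = -457/504 (X = -8/9 - ¼/14 = -8*⅑ - ¼*1/14 = -8/9 - 1/56 = -457/504 ≈ -0.90675)
x = 4395/457 (x = 3 - 6/(-457/504) = 3 - 6*(-504)/457 = 3 - 1*(-3024/457) = 3 + 3024/457 = 4395/457 ≈ 9.6171)
x² = (4395/457)² = 19316025/208849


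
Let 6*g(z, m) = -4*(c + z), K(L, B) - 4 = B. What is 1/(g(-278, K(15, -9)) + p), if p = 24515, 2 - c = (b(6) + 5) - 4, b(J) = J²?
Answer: 3/74171 ≈ 4.0447e-5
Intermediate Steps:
K(L, B) = 4 + B
c = -35 (c = 2 - ((6² + 5) - 4) = 2 - ((36 + 5) - 4) = 2 - (41 - 4) = 2 - 1*37 = 2 - 37 = -35)
g(z, m) = 70/3 - 2*z/3 (g(z, m) = (-4*(-35 + z))/6 = (140 - 4*z)/6 = 70/3 - 2*z/3)
1/(g(-278, K(15, -9)) + p) = 1/((70/3 - ⅔*(-278)) + 24515) = 1/((70/3 + 556/3) + 24515) = 1/(626/3 + 24515) = 1/(74171/3) = 3/74171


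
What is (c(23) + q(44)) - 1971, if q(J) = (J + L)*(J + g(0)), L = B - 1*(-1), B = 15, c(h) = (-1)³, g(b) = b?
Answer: 668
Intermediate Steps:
c(h) = -1
L = 16 (L = 15 - 1*(-1) = 15 + 1 = 16)
q(J) = J*(16 + J) (q(J) = (J + 16)*(J + 0) = (16 + J)*J = J*(16 + J))
(c(23) + q(44)) - 1971 = (-1 + 44*(16 + 44)) - 1971 = (-1 + 44*60) - 1971 = (-1 + 2640) - 1971 = 2639 - 1971 = 668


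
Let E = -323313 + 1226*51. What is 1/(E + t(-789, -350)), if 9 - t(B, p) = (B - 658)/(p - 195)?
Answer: -545/142125457 ≈ -3.8346e-6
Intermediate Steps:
t(B, p) = 9 - (-658 + B)/(-195 + p) (t(B, p) = 9 - (B - 658)/(p - 195) = 9 - (-658 + B)/(-195 + p))
E = -260787 (E = -323313 + 62526 = -260787)
1/(E + t(-789, -350)) = 1/(-260787 + (-1097 - 1*(-789) + 9*(-350))/(-195 - 350)) = 1/(-260787 + (-1097 + 789 - 3150)/(-545)) = 1/(-260787 - 1/545*(-3458)) = 1/(-260787 + 3458/545) = 1/(-142125457/545) = -545/142125457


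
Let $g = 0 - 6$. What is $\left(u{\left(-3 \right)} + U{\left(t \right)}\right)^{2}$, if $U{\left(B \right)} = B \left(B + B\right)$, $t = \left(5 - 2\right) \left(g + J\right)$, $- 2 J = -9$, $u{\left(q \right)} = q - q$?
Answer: $\frac{6561}{4} \approx 1640.3$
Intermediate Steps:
$g = -6$ ($g = 0 - 6 = -6$)
$u{\left(q \right)} = 0$
$J = \frac{9}{2}$ ($J = \left(- \frac{1}{2}\right) \left(-9\right) = \frac{9}{2} \approx 4.5$)
$t = - \frac{9}{2}$ ($t = \left(5 - 2\right) \left(-6 + \frac{9}{2}\right) = 3 \left(- \frac{3}{2}\right) = - \frac{9}{2} \approx -4.5$)
$U{\left(B \right)} = 2 B^{2}$ ($U{\left(B \right)} = B 2 B = 2 B^{2}$)
$\left(u{\left(-3 \right)} + U{\left(t \right)}\right)^{2} = \left(0 + 2 \left(- \frac{9}{2}\right)^{2}\right)^{2} = \left(0 + 2 \cdot \frac{81}{4}\right)^{2} = \left(0 + \frac{81}{2}\right)^{2} = \left(\frac{81}{2}\right)^{2} = \frac{6561}{4}$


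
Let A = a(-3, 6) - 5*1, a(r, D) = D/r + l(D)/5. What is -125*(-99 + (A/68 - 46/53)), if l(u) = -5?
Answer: 11260875/901 ≈ 12498.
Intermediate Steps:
a(r, D) = -1 + D/r (a(r, D) = D/r - 5/5 = D/r - 5*1/5 = D/r - 1 = -1 + D/r)
A = -8 (A = (6 - 1*(-3))/(-3) - 5*1 = -(6 + 3)/3 - 5 = -1/3*9 - 5 = -3 - 5 = -8)
-125*(-99 + (A/68 - 46/53)) = -125*(-99 + (-8/68 - 46/53)) = -125*(-99 + (-8*1/68 - 46*1/53)) = -125*(-99 + (-2/17 - 46/53)) = -125*(-99 - 888/901) = -125*(-90087/901) = 11260875/901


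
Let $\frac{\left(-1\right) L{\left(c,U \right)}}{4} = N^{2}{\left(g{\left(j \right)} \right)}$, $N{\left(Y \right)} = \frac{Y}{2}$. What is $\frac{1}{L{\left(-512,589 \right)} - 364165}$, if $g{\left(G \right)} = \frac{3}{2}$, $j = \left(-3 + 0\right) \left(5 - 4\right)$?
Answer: $- \frac{4}{1456669} \approx -2.746 \cdot 10^{-6}$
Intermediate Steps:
$j = -3$ ($j = \left(-3\right) 1 = -3$)
$g{\left(G \right)} = \frac{3}{2}$ ($g{\left(G \right)} = 3 \cdot \frac{1}{2} = \frac{3}{2}$)
$N{\left(Y \right)} = \frac{Y}{2}$ ($N{\left(Y \right)} = Y \frac{1}{2} = \frac{Y}{2}$)
$L{\left(c,U \right)} = - \frac{9}{4}$ ($L{\left(c,U \right)} = - 4 \left(\frac{1}{2} \cdot \frac{3}{2}\right)^{2} = - 4 \left(\frac{3}{4}\right)^{2} = \left(-4\right) \frac{9}{16} = - \frac{9}{4}$)
$\frac{1}{L{\left(-512,589 \right)} - 364165} = \frac{1}{- \frac{9}{4} - 364165} = \frac{1}{- \frac{1456669}{4}} = - \frac{4}{1456669}$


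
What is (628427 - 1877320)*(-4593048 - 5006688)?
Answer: 11989043092248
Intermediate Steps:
(628427 - 1877320)*(-4593048 - 5006688) = -1248893*(-9599736) = 11989043092248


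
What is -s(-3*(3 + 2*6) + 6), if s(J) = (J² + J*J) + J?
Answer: -3003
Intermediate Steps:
s(J) = J + 2*J² (s(J) = (J² + J²) + J = 2*J² + J = J + 2*J²)
-s(-3*(3 + 2*6) + 6) = -(-3*(3 + 2*6) + 6)*(1 + 2*(-3*(3 + 2*6) + 6)) = -(-3*(3 + 12) + 6)*(1 + 2*(-3*(3 + 12) + 6)) = -(-3*15 + 6)*(1 + 2*(-3*15 + 6)) = -(-45 + 6)*(1 + 2*(-45 + 6)) = -(-39)*(1 + 2*(-39)) = -(-39)*(1 - 78) = -(-39)*(-77) = -1*3003 = -3003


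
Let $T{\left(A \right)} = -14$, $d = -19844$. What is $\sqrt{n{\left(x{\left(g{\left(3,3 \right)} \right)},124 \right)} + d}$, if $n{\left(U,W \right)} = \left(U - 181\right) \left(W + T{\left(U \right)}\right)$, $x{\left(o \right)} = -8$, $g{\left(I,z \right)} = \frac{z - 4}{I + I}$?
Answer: $i \sqrt{40634} \approx 201.58 i$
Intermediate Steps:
$g{\left(I,z \right)} = \frac{-4 + z}{2 I}$
$n{\left(U,W \right)} = \left(-181 + U\right) \left(-14 + W\right)$ ($n{\left(U,W \right)} = \left(U - 181\right) \left(W - 14\right) = \left(-181 + U\right) \left(-14 + W\right)$)
$\sqrt{n{\left(x{\left(g{\left(3,3 \right)} \right)},124 \right)} + d} = \sqrt{\left(2534 - 22444 - -112 - 992\right) - 19844} = \sqrt{\left(2534 - 22444 + 112 - 992\right) - 19844} = \sqrt{-20790 - 19844} = \sqrt{-40634} = i \sqrt{40634}$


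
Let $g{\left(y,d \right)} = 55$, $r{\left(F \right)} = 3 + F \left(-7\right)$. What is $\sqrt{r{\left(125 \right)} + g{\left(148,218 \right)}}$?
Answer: $i \sqrt{817} \approx 28.583 i$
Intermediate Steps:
$r{\left(F \right)} = 3 - 7 F$
$\sqrt{r{\left(125 \right)} + g{\left(148,218 \right)}} = \sqrt{\left(3 - 875\right) + 55} = \sqrt{-872 + 55} = \sqrt{-817} = i \sqrt{817}$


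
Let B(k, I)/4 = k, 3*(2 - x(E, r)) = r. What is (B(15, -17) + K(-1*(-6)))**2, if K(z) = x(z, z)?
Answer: 3600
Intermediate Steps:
x(E, r) = 2 - r/3
B(k, I) = 4*k
K(z) = 2 - z/3
(B(15, -17) + K(-1*(-6)))**2 = (4*15 + (2 - (-1)*(-6)/3))**2 = (60 + (2 - 1/3*6))**2 = (60 + (2 - 2))**2 = (60 + 0)**2 = 60**2 = 3600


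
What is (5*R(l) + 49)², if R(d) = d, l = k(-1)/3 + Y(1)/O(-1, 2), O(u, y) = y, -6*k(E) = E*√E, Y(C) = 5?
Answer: 306356/81 + 205*I/6 ≈ 3782.2 + 34.167*I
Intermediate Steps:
k(E) = -E^(3/2)/6 (k(E) = -E*√E/6 = -E^(3/2)/6)
l = 5/2 + I/18 (l = -(-1)*I/6/3 + 5/2 = -(-1)*I/6*(⅓) + 5*(½) = (I/6)*(⅓) + 5/2 = I/18 + 5/2 = 5/2 + I/18 ≈ 2.5 + 0.055556*I)
(5*R(l) + 49)² = (5*(5/2 + I/18) + 49)² = ((25/2 + 5*I/18) + 49)² = (123/2 + 5*I/18)²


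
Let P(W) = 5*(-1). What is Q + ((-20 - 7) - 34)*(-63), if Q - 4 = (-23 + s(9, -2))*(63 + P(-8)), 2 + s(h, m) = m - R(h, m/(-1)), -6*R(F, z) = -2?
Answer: 6785/3 ≈ 2261.7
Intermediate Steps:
P(W) = -5
R(F, z) = ⅓ (R(F, z) = -⅙*(-2) = ⅓)
s(h, m) = -7/3 + m (s(h, m) = -2 + (m - 1*⅓) = -2 + (m - ⅓) = -2 + (-⅓ + m) = -7/3 + m)
Q = -4744/3 (Q = 4 + (-23 + (-7/3 - 2))*(63 - 5) = 4 + (-23 - 13/3)*58 = 4 - 82/3*58 = 4 - 4756/3 = -4744/3 ≈ -1581.3)
Q + ((-20 - 7) - 34)*(-63) = -4744/3 + ((-20 - 7) - 34)*(-63) = -4744/3 + (-27 - 34)*(-63) = -4744/3 - 61*(-63) = -4744/3 + 3843 = 6785/3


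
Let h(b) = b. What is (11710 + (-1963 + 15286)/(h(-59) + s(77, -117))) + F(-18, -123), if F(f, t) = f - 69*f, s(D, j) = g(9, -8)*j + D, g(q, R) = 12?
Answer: 5971067/462 ≈ 12924.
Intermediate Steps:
s(D, j) = D + 12*j (s(D, j) = 12*j + D = D + 12*j)
F(f, t) = -68*f
(11710 + (-1963 + 15286)/(h(-59) + s(77, -117))) + F(-18, -123) = (11710 + (-1963 + 15286)/(-59 + (77 + 12*(-117)))) - 68*(-18) = (11710 + 13323/(-59 + (77 - 1404))) + 1224 = (11710 + 13323/(-59 - 1327)) + 1224 = (11710 + 13323/(-1386)) + 1224 = (11710 + 13323*(-1/1386)) + 1224 = (11710 - 4441/462) + 1224 = 5405579/462 + 1224 = 5971067/462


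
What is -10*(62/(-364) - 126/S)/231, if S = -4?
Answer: -28510/21021 ≈ -1.3563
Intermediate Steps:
-10*(62/(-364) - 126/S)/231 = -10*(62/(-364) - 126/(-4))/231 = -10*(62*(-1/364) - 126*(-¼))/231 = -10*(-31/182 + 63/2)/231 = -28510/(91*231) = -10*2851/21021 = -28510/21021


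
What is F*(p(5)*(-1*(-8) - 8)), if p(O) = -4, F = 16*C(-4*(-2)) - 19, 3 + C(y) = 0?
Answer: 0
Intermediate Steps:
C(y) = -3 (C(y) = -3 + 0 = -3)
F = -67 (F = 16*(-3) - 19 = -48 - 19 = -67)
F*(p(5)*(-1*(-8) - 8)) = -(-268)*(-1*(-8) - 8) = -(-268)*(8 - 8) = -(-268)*0 = -67*0 = 0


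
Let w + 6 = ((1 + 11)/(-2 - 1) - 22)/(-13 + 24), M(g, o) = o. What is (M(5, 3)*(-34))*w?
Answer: 9384/11 ≈ 853.09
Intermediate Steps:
w = -92/11 (w = -6 + ((1 + 11)/(-2 - 1) - 22)/(-13 + 24) = -6 + (12/(-3) - 22)/11 = -6 + (12*(-1/3) - 22)*(1/11) = -6 + (-4 - 22)*(1/11) = -6 - 26*1/11 = -6 - 26/11 = -92/11 ≈ -8.3636)
(M(5, 3)*(-34))*w = (3*(-34))*(-92/11) = -102*(-92/11) = 9384/11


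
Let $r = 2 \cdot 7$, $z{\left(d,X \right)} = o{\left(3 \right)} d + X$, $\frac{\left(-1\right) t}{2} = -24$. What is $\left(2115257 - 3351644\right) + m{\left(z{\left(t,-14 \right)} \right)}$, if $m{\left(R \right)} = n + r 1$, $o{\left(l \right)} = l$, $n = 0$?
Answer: $-1236373$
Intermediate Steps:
$t = 48$ ($t = \left(-2\right) \left(-24\right) = 48$)
$z{\left(d,X \right)} = X + 3 d$ ($z{\left(d,X \right)} = 3 d + X = X + 3 d$)
$r = 14$
$m{\left(R \right)} = 14$ ($m{\left(R \right)} = 0 + 14 \cdot 1 = 0 + 14 = 14$)
$\left(2115257 - 3351644\right) + m{\left(z{\left(t,-14 \right)} \right)} = \left(2115257 - 3351644\right) + 14 = -1236387 + 14 = -1236373$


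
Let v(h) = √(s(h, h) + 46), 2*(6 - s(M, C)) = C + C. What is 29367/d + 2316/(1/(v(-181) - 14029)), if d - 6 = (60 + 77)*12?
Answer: -17870130411/550 + 2316*√233 ≈ -3.2456e+7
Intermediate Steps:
s(M, C) = 6 - C (s(M, C) = 6 - (C + C)/2 = 6 - C)
v(h) = √(52 - h) (v(h) = √((6 - h) + 46) = √(52 - h))
d = 1650 (d = 6 + (60 + 77)*12 = 6 + 137*12 = 6 + 1644 = 1650)
29367/d + 2316/(1/(v(-181) - 14029)) = 29367/1650 + 2316/(1/(√(52 - 1*(-181)) - 14029)) = 29367*(1/1650) + 2316/(1/(√(52 + 181) - 14029)) = 9789/550 + 2316/(1/(√233 - 14029)) = 9789/550 + 2316/(1/(-14029 + √233)) = 9789/550 + 2316*(-14029 + √233) = 9789/550 + (-32491164 + 2316*√233) = -17870130411/550 + 2316*√233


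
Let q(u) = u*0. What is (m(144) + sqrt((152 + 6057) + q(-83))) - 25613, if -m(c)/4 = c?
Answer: -26189 + sqrt(6209) ≈ -26110.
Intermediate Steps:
m(c) = -4*c
q(u) = 0
(m(144) + sqrt((152 + 6057) + q(-83))) - 25613 = (-4*144 + sqrt((152 + 6057) + 0)) - 25613 = (-576 + sqrt(6209 + 0)) - 25613 = (-576 + sqrt(6209)) - 25613 = -26189 + sqrt(6209)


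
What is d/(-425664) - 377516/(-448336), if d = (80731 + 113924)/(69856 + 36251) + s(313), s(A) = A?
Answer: 59152375243499/70310806993056 ≈ 0.84130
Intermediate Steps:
d = 11135382/35369 (d = (80731 + 113924)/(69856 + 36251) + 313 = 194655/106107 + 313 = 194655*(1/106107) + 313 = 64885/35369 + 313 = 11135382/35369 ≈ 314.83)
d/(-425664) - 377516/(-448336) = (11135382/35369)/(-425664) - 377516/(-448336) = (11135382/35369)*(-1/425664) - 377516*(-1/448336) = -1855897/2509218336 + 94379/112084 = 59152375243499/70310806993056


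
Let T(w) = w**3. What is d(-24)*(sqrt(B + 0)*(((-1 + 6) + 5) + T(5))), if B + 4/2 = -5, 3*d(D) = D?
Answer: -1080*I*sqrt(7) ≈ -2857.4*I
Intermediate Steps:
d(D) = D/3
B = -7 (B = -2 - 5 = -7)
d(-24)*(sqrt(B + 0)*(((-1 + 6) + 5) + T(5))) = ((1/3)*(-24))*(sqrt(-7 + 0)*(((-1 + 6) + 5) + 5**3)) = -8*sqrt(-7)*((5 + 5) + 125) = -8*I*sqrt(7)*(10 + 125) = -8*I*sqrt(7)*135 = -1080*I*sqrt(7)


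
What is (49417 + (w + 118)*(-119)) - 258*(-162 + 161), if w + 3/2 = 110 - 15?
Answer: 49013/2 ≈ 24507.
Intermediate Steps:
w = 187/2 (w = -3/2 + (110 - 15) = -3/2 + 95 = 187/2 ≈ 93.500)
(49417 + (w + 118)*(-119)) - 258*(-162 + 161) = (49417 + (187/2 + 118)*(-119)) - 258*(-162 + 161) = (49417 + (423/2)*(-119)) - 258*(-1) = (49417 - 50337/2) + 258 = 48497/2 + 258 = 49013/2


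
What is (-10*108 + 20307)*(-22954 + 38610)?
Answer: 301017912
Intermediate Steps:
(-10*108 + 20307)*(-22954 + 38610) = (-1080 + 20307)*15656 = 19227*15656 = 301017912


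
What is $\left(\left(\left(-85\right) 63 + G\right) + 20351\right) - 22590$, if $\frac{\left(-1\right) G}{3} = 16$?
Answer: $-7642$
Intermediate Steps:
$G = -48$ ($G = \left(-3\right) 16 = -48$)
$\left(\left(\left(-85\right) 63 + G\right) + 20351\right) - 22590 = \left(\left(\left(-85\right) 63 - 48\right) + 20351\right) - 22590 = \left(\left(-5355 - 48\right) + 20351\right) - 22590 = \left(-5403 + 20351\right) - 22590 = 14948 - 22590 = -7642$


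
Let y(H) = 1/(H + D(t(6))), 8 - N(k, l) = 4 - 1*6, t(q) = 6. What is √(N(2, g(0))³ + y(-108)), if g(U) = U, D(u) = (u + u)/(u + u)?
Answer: √11448893/107 ≈ 31.623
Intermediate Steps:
D(u) = 1 (D(u) = (2*u)/((2*u)) = (2*u)*(1/(2*u)) = 1)
N(k, l) = 10 (N(k, l) = 8 - (4 - 1*6) = 8 - (4 - 6) = 8 - 1*(-2) = 8 + 2 = 10)
y(H) = 1/(1 + H) (y(H) = 1/(H + 1) = 1/(1 + H))
√(N(2, g(0))³ + y(-108)) = √(10³ + 1/(1 - 108)) = √(1000 + 1/(-107)) = √(1000 - 1/107) = √(106999/107) = √11448893/107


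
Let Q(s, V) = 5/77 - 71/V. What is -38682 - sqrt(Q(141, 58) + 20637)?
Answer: -38682 - sqrt(411585063890)/4466 ≈ -38826.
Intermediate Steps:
Q(s, V) = 5/77 - 71/V (Q(s, V) = 5*(1/77) - 71/V = 5/77 - 71/V)
-38682 - sqrt(Q(141, 58) + 20637) = -38682 - sqrt((5/77 - 71/58) + 20637) = -38682 - sqrt(-5177/4466 + 20637) = -38682 - sqrt(92159665/4466) = -38682 - sqrt(411585063890)/4466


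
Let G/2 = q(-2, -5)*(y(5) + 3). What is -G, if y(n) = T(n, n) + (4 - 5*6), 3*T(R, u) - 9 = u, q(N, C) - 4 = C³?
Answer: -13310/3 ≈ -4436.7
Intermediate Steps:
q(N, C) = 4 + C³
T(R, u) = 3 + u/3
y(n) = -23 + n/3 (y(n) = (3 + n/3) + (4 - 5*6) = (3 + n/3) + (4 - 30) = (3 + n/3) - 26 = -23 + n/3)
G = 13310/3 (G = 2*((4 + (-5)³)*((-23 + (⅓)*5) + 3)) = 2*((4 - 125)*((-23 + 5/3) + 3)) = 2*(-121*(-64/3 + 3)) = 2*(-121*(-55/3)) = 2*(6655/3) = 13310/3 ≈ 4436.7)
-G = -1*13310/3 = -13310/3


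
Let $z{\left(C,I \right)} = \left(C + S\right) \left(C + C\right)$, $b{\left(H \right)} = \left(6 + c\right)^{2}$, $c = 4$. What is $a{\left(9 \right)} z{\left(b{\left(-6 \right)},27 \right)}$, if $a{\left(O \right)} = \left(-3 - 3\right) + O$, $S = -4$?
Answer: $57600$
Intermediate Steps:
$a{\left(O \right)} = -6 + O$
$b{\left(H \right)} = 100$ ($b{\left(H \right)} = \left(6 + 4\right)^{2} = 10^{2} = 100$)
$z{\left(C,I \right)} = 2 C \left(-4 + C\right)$ ($z{\left(C,I \right)} = \left(C - 4\right) \left(C + C\right) = \left(-4 + C\right) 2 C = 2 C \left(-4 + C\right)$)
$a{\left(9 \right)} z{\left(b{\left(-6 \right)},27 \right)} = \left(-6 + 9\right) 2 \cdot 100 \left(-4 + 100\right) = 3 \cdot 2 \cdot 100 \cdot 96 = 3 \cdot 19200 = 57600$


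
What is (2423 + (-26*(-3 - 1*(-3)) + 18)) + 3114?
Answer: 5555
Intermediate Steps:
(2423 + (-26*(-3 - 1*(-3)) + 18)) + 3114 = (2423 + (-26*(-3 + 3) + 18)) + 3114 = (2423 + (-26*0 + 18)) + 3114 = (2423 + (0 + 18)) + 3114 = (2423 + 18) + 3114 = 2441 + 3114 = 5555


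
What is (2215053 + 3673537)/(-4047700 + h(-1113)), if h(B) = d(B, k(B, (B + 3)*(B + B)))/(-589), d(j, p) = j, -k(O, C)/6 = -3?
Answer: -3468379510/2384094187 ≈ -1.4548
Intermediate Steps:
k(O, C) = 18 (k(O, C) = -6*(-3) = 18)
h(B) = -B/589 (h(B) = B/(-589) = B*(-1/589) = -B/589)
(2215053 + 3673537)/(-4047700 + h(-1113)) = (2215053 + 3673537)/(-4047700 - 1/589*(-1113)) = 5888590/(-4047700 + 1113/589) = 5888590/(-2384094187/589) = 5888590*(-589/2384094187) = -3468379510/2384094187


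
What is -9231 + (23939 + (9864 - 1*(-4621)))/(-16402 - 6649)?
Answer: -212822205/23051 ≈ -9232.7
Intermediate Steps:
-9231 + (23939 + (9864 - 1*(-4621)))/(-16402 - 6649) = -9231 + (23939 + (9864 + 4621))/(-23051) = -9231 + (23939 + 14485)*(-1/23051) = -9231 + 38424*(-1/23051) = -9231 - 38424/23051 = -212822205/23051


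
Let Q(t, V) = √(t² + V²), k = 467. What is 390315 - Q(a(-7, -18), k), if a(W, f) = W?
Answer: 390315 - √218138 ≈ 3.8985e+5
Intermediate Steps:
Q(t, V) = √(V² + t²)
390315 - Q(a(-7, -18), k) = 390315 - √(467² + (-7)²) = 390315 - √(218089 + 49) = 390315 - √218138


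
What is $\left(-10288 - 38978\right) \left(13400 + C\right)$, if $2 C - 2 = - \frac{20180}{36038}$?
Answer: $- \frac{11896141500684}{18019} \approx -6.602 \cdot 10^{8}$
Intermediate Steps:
$C = \frac{12974}{18019}$ ($C = 1 + \frac{\left(-20180\right) \frac{1}{36038}}{2} = 1 + \frac{1}{2} \left(- \frac{10090}{18019}\right) = 1 - \frac{5045}{18019} = \frac{12974}{18019} \approx 0.72002$)
$\left(-10288 - 38978\right) \left(13400 + C\right) = \left(-10288 - 38978\right) \left(13400 + \frac{12974}{18019}\right) = \left(-49266\right) \frac{241467574}{18019} = - \frac{11896141500684}{18019}$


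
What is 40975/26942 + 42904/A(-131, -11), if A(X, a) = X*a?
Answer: 1214964543/38823422 ≈ 31.295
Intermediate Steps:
40975/26942 + 42904/A(-131, -11) = 40975/26942 + 42904/((-131*(-11))) = 40975*(1/26942) + 42904/1441 = 40975/26942 + 42904*(1/1441) = 40975/26942 + 42904/1441 = 1214964543/38823422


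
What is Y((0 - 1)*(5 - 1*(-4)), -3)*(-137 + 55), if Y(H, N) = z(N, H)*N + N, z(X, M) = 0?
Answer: 246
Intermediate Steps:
Y(H, N) = N (Y(H, N) = 0*N + N = 0 + N = N)
Y((0 - 1)*(5 - 1*(-4)), -3)*(-137 + 55) = -3*(-137 + 55) = -3*(-82) = 246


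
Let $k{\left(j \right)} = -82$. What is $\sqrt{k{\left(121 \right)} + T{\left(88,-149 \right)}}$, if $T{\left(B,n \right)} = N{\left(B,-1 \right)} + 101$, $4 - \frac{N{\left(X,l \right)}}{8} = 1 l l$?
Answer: $\sqrt{43} \approx 6.5574$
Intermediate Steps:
$N{\left(X,l \right)} = 32 - 8 l^{2}$ ($N{\left(X,l \right)} = 32 - 8 \cdot 1 l l = 32 - 8 l l = 32 - 8 l^{2}$)
$T{\left(B,n \right)} = 125$ ($T{\left(B,n \right)} = \left(32 - 8 \left(-1\right)^{2}\right) + 101 = \left(32 - 8\right) + 101 = 24 + 101 = 125$)
$\sqrt{k{\left(121 \right)} + T{\left(88,-149 \right)}} = \sqrt{-82 + 125} = \sqrt{43}$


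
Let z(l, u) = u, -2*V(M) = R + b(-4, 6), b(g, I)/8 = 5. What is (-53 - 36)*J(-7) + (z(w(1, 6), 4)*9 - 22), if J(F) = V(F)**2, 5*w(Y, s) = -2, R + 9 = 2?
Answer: -96865/4 ≈ -24216.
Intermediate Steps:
R = -7 (R = -9 + 2 = -7)
w(Y, s) = -2/5 (w(Y, s) = (1/5)*(-2) = -2/5)
b(g, I) = 40 (b(g, I) = 8*5 = 40)
V(M) = -33/2 (V(M) = -(-7 + 40)/2 = -1/2*33 = -33/2)
J(F) = 1089/4 (J(F) = (-33/2)**2 = 1089/4)
(-53 - 36)*J(-7) + (z(w(1, 6), 4)*9 - 22) = (-53 - 36)*(1089/4) + (4*9 - 22) = -89*1089/4 + (36 - 22) = -96921/4 + 14 = -96865/4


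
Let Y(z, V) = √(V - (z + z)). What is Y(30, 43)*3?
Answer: 3*I*√17 ≈ 12.369*I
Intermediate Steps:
Y(z, V) = √(V - 2*z)
Y(30, 43)*3 = √(43 - 2*30)*3 = √(43 - 60)*3 = √(-17)*3 = (I*√17)*3 = 3*I*√17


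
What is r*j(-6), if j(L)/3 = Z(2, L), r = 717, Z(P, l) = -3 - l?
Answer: 6453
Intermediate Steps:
j(L) = -9 - 3*L (j(L) = 3*(-3 - L) = -9 - 3*L)
r*j(-6) = 717*(-9 - 3*(-6)) = 717*(-9 + 18) = 717*9 = 6453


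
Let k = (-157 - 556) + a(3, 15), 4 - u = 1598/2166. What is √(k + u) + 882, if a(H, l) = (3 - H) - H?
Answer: 882 + I*√2315685/57 ≈ 882.0 + 26.697*I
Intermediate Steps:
a(H, l) = 3 - 2*H
u = 3533/1083 (u = 4 - 1598/2166 = 4 - 1*799/1083 = 4 - 799/1083 = 3533/1083 ≈ 3.2622)
k = -716 (k = (-157 - 556) + (3 - 2*3) = -713 + (3 - 6) = -713 - 3 = -716)
√(k + u) + 882 = √(-716 + 3533/1083) + 882 = √(-771895/1083) + 882 = I*√2315685/57 + 882 = 882 + I*√2315685/57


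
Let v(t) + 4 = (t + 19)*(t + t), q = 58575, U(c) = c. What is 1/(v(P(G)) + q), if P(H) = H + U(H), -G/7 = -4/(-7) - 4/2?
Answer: 1/60131 ≈ 1.6630e-5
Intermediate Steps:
G = 10 (G = -7*(-4/(-7) - 4/2) = -7*(-4*(-⅐) - 4*½) = -7*(4/7 - 2) = -7*(-10/7) = 10)
P(H) = 2*H (P(H) = H + H = 2*H)
v(t) = -4 + 2*t*(19 + t) (v(t) = -4 + (t + 19)*(t + t) = -4 + (19 + t)*(2*t) = -4 + 2*t*(19 + t))
1/(v(P(G)) + q) = 1/((-4 + 2*(2*10)² + 38*(2*10)) + 58575) = 1/((-4 + 2*20² + 38*20) + 58575) = 1/((-4 + 2*400 + 760) + 58575) = 1/((-4 + 800 + 760) + 58575) = 1/(1556 + 58575) = 1/60131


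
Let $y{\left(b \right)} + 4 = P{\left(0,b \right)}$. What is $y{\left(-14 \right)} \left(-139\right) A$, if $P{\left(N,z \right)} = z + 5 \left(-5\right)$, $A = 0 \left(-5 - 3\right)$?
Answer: $0$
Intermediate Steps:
$A = 0$ ($A = 0 \left(-8\right) = 0$)
$P{\left(N,z \right)} = -25 + z$ ($P{\left(N,z \right)} = z - 25 = -25 + z$)
$y{\left(b \right)} = -29 + b$ ($y{\left(b \right)} = -4 + \left(-25 + b\right) = -29 + b$)
$y{\left(-14 \right)} \left(-139\right) A = \left(-29 - 14\right) \left(-139\right) 0 = \left(-43\right) \left(-139\right) 0 = 5977 \cdot 0 = 0$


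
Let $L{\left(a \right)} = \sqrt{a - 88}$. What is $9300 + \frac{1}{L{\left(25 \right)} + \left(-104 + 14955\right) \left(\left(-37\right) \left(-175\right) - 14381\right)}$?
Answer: $\frac{128205886122262708694}{13785579152944099} - \frac{3 i \sqrt{7}}{13785579152944099} \approx 9300.0 - 5.7576 \cdot 10^{-16} i$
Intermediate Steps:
$L{\left(a \right)} = \sqrt{-88 + a}$
$9300 + \frac{1}{L{\left(25 \right)} + \left(-104 + 14955\right) \left(\left(-37\right) \left(-175\right) - 14381\right)} = 9300 + \frac{1}{\sqrt{-88 + 25} + \left(-104 + 14955\right) \left(\left(-37\right) \left(-175\right) - 14381\right)} = 9300 + \frac{1}{\sqrt{-63} + 14851 \left(6475 - 14381\right)} = 9300 + \frac{1}{3 i \sqrt{7} + 14851 \left(-7906\right)} = 9300 + \frac{1}{3 i \sqrt{7} - 117412006} = 9300 + \frac{1}{-117412006 + 3 i \sqrt{7}}$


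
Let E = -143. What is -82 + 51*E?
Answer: -7375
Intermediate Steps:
-82 + 51*E = -82 + 51*(-143) = -82 - 7293 = -7375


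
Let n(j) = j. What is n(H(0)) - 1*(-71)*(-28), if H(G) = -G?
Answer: -1988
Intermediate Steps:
n(H(0)) - 1*(-71)*(-28) = -1*0 - 1*(-71)*(-28) = 0 + 71*(-28) = 0 - 1988 = -1988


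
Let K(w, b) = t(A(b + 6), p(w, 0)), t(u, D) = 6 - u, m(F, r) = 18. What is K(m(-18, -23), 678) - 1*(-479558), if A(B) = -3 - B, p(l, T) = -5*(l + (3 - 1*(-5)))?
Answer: 480251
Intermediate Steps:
p(l, T) = -40 - 5*l (p(l, T) = -5*(l + (3 + 5)) = -5*(l + 8) = -5*(8 + l) = -40 - 5*l)
K(w, b) = 15 + b (K(w, b) = 6 - (-3 - (b + 6)) = 6 - (-3 - (6 + b)) = 6 - (-3 + (-6 - b)) = 6 - (-9 - b) = 6 + (9 + b) = 15 + b)
K(m(-18, -23), 678) - 1*(-479558) = (15 + 678) - 1*(-479558) = 693 + 479558 = 480251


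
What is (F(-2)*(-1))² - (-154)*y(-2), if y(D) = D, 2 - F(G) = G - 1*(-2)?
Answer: -304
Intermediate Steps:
F(G) = -G (F(G) = 2 - (G - 1*(-2)) = 2 - (G + 2) = 2 - (2 + G) = 2 + (-2 - G) = -G)
(F(-2)*(-1))² - (-154)*y(-2) = (-1*(-2)*(-1))² - (-154)*(-2) = (2*(-1))² - 77*4 = (-2)² - 308 = 4 - 308 = -304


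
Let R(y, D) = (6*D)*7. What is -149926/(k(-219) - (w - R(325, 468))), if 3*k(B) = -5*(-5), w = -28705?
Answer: -224889/72554 ≈ -3.0996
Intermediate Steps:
R(y, D) = 42*D
k(B) = 25/3 (k(B) = (-5*(-5))/3 = (⅓)*25 = 25/3)
-149926/(k(-219) - (w - R(325, 468))) = -149926/(25/3 - (-28705 - 42*468)) = -149926/(25/3 - (-28705 - 1*19656)) = -149926/(25/3 - (-28705 - 19656)) = -149926/(25/3 - 1*(-48361)) = -149926/(25/3 + 48361) = -149926/145108/3 = -149926*3/145108 = -224889/72554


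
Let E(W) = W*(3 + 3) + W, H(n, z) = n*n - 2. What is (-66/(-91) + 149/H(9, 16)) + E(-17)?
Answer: -836718/7189 ≈ -116.39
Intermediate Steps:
H(n, z) = -2 + n**2 (H(n, z) = n**2 - 2 = -2 + n**2)
E(W) = 7*W (E(W) = W*6 + W = 6*W + W = 7*W)
(-66/(-91) + 149/H(9, 16)) + E(-17) = (-66/(-91) + 149/(-2 + 9**2)) + 7*(-17) = (-66*(-1/91) + 149/(-2 + 81)) - 119 = (66/91 + 149/79) - 119 = 18773/7189 - 119 = -836718/7189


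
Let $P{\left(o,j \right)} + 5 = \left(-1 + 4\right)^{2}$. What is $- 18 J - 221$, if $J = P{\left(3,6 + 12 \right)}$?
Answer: $-293$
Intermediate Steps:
$P{\left(o,j \right)} = 4$ ($P{\left(o,j \right)} = -5 + \left(-1 + 4\right)^{2} = -5 + 3^{2} = -5 + 9 = 4$)
$J = 4$
$- 18 J - 221 = \left(-18\right) 4 - 221 = -72 - 221 = -293$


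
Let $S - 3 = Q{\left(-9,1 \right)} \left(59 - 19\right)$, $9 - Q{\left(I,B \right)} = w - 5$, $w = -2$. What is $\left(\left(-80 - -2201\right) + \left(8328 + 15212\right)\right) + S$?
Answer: $26304$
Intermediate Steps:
$Q{\left(I,B \right)} = 16$ ($Q{\left(I,B \right)} = 9 - \left(-2 - 5\right) = 9 - -7 = 9 + 7 = 16$)
$S = 643$ ($S = 3 + 16 \left(59 - 19\right) = 3 + 16 \cdot 40 = 3 + 640 = 643$)
$\left(\left(-80 - -2201\right) + \left(8328 + 15212\right)\right) + S = \left(\left(-80 - -2201\right) + \left(8328 + 15212\right)\right) + 643 = \left(\left(-80 + 2201\right) + 23540\right) + 643 = \left(2121 + 23540\right) + 643 = 25661 + 643 = 26304$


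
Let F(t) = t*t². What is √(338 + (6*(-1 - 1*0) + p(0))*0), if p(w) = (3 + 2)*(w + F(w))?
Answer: 13*√2 ≈ 18.385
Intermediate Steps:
F(t) = t³
p(w) = 5*w + 5*w³ (p(w) = (3 + 2)*(w + w³) = 5*(w + w³) = 5*w + 5*w³)
√(338 + (6*(-1 - 1*0) + p(0))*0) = √(338 + (6*(-1 - 1*0) + 5*0*(1 + 0²))*0) = √(338 + (6*(-1 + 0) + 5*0*(1 + 0))*0) = √(338 + (6*(-1) + 5*0*1)*0) = √(338 + (-6 + 0)*0) = √(338 - 6*0) = √(338 + 0) = √338 = 13*√2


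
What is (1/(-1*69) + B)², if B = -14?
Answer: 935089/4761 ≈ 196.41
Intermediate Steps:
(1/(-1*69) + B)² = (1/(-1*69) - 14)² = (1/(-69) - 14)² = (-1/69 - 14)² = (-967/69)² = 935089/4761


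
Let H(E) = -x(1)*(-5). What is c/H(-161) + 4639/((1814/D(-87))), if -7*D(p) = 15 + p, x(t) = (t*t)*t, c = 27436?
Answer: 175026184/31745 ≈ 5513.5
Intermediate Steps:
x(t) = t³ (x(t) = t²*t = t³)
D(p) = -15/7 - p/7 (D(p) = -(15 + p)/7 = -15/7 - p/7)
H(E) = 5 (H(E) = -1*1³*(-5) = -1*1*(-5) = -1*(-5) = 5)
c/H(-161) + 4639/((1814/D(-87))) = 27436/5 + 4639/((1814/(-15/7 - ⅐*(-87)))) = 27436*(⅕) + 4639/((1814/(-15/7 + 87/7))) = 27436/5 + 4639/((1814/(72/7))) = 27436/5 + 4639/((1814*(7/72))) = 27436/5 + 4639/(6349/36) = 27436/5 + 4639*(36/6349) = 27436/5 + 167004/6349 = 175026184/31745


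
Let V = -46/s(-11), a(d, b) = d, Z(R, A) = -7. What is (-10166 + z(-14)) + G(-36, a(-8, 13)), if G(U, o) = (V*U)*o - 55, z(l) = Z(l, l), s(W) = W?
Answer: -99260/11 ≈ -9023.6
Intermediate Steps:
z(l) = -7
V = 46/11 (V = -46/(-11) = -46*(-1/11) = 46/11 ≈ 4.1818)
G(U, o) = -55 + 46*U*o/11 (G(U, o) = (46*U/11)*o - 55 = 46*U*o/11 - 55 = -55 + 46*U*o/11)
(-10166 + z(-14)) + G(-36, a(-8, 13)) = (-10166 - 7) + (-55 + (46/11)*(-36)*(-8)) = -10173 + (-55 + 13248/11) = -10173 + 12643/11 = -99260/11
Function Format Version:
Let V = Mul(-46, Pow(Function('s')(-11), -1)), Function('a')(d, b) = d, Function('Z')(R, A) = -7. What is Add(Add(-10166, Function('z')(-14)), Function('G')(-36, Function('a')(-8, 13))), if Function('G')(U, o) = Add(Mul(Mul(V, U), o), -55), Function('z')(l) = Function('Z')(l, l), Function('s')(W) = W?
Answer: Rational(-99260, 11) ≈ -9023.6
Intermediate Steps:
Function('z')(l) = -7
V = Rational(46, 11) (V = Mul(-46, Pow(-11, -1)) = Mul(-46, Rational(-1, 11)) = Rational(46, 11) ≈ 4.1818)
Function('G')(U, o) = Add(-55, Mul(Rational(46, 11), U, o)) (Function('G')(U, o) = Add(Mul(Mul(Rational(46, 11), U), o), -55) = Add(Mul(Rational(46, 11), U, o), -55) = Add(-55, Mul(Rational(46, 11), U, o)))
Add(Add(-10166, Function('z')(-14)), Function('G')(-36, Function('a')(-8, 13))) = Add(Add(-10166, -7), Add(-55, Mul(Rational(46, 11), -36, -8))) = Add(-10173, Add(-55, Rational(13248, 11))) = Add(-10173, Rational(12643, 11)) = Rational(-99260, 11)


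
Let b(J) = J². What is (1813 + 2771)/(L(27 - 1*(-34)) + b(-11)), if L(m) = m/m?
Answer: 2292/61 ≈ 37.574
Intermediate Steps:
L(m) = 1
(1813 + 2771)/(L(27 - 1*(-34)) + b(-11)) = (1813 + 2771)/(1 + (-11)²) = 4584/(1 + 121) = 4584/122 = 4584*(1/122) = 2292/61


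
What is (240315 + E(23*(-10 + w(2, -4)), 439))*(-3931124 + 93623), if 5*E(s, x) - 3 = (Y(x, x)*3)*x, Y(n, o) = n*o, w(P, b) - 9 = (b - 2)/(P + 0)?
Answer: -195724167115527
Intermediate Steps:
w(P, b) = 9 + (-2 + b)/P (w(P, b) = 9 + (b - 2)/(P + 0) = 9 + (-2 + b)/P)
E(s, x) = 3/5 + 3*x**3/5 (E(s, x) = 3/5 + (((x*x)*3)*x)/5 = 3/5 + ((x**2*3)*x)/5 = 3/5 + ((3*x**2)*x)/5 = 3/5 + (3*x**3)/5 = 3/5 + 3*x**3/5)
(240315 + E(23*(-10 + w(2, -4)), 439))*(-3931124 + 93623) = (240315 + (3/5 + (3/5)*439**3))*(-3931124 + 93623) = (240315 + (3/5 + (3/5)*84604519))*(-3837501) = (240315 + (3/5 + 253813557/5))*(-3837501) = (240315 + 50762712)*(-3837501) = 51003027*(-3837501) = -195724167115527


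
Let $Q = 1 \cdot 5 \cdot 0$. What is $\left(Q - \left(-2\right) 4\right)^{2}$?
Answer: $64$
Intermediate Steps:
$Q = 0$ ($Q = 5 \cdot 0 = 0$)
$\left(Q - \left(-2\right) 4\right)^{2} = \left(0 - \left(-2\right) 4\right)^{2} = \left(0 - -8\right)^{2} = \left(0 + 8\right)^{2} = 8^{2} = 64$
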